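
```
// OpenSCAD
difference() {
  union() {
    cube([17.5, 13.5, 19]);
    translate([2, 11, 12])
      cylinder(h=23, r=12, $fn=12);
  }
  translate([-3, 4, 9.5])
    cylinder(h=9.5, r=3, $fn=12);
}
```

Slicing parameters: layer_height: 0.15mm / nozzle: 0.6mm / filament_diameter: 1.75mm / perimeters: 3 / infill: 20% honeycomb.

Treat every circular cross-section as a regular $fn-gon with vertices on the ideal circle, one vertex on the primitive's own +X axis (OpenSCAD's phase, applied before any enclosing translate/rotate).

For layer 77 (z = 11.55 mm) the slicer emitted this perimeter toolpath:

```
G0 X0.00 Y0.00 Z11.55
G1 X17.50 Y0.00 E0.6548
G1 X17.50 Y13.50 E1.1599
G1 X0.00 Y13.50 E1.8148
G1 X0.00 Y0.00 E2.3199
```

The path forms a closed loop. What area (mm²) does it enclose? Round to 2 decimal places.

236.25 mm²

Apply the shoelace formula to the sequence of (X, Y) vertices; enclosed area = 236.25 mm².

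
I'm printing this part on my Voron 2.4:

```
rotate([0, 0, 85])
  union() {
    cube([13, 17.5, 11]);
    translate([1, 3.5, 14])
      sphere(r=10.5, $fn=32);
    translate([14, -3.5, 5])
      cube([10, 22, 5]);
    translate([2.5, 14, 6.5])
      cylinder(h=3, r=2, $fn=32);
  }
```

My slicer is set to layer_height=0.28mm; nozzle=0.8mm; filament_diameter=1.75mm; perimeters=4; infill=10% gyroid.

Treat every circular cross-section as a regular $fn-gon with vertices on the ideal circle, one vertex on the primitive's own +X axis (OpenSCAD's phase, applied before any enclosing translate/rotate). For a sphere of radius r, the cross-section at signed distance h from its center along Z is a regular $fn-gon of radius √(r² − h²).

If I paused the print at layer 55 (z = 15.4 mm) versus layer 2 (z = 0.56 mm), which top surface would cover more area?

Layer 55 (z = 15.4): the cube is not intersected at this z (z outside [0, 11]); the r=10.5 sphere at (1, 3.5) slices to a regular 32-gon of circumradius 10.406 (√(r²−h²) with h=1.4 from center) (area = (32/2)·10.406²·sin(360°/32) = 338.02 mm²); the cube at (14, -3.5) is absent (z outside [5, 10]); the cylinder at (2.5, 14) is not intersected at this z (z outside [6.5, 9.5]); Taking the union: only the r=10.5 sphere at (1, 3.5) is present, so the union is just that shape — area = 338.02 mm²; (rotated 85° about Z; rotation is an isometry so areas/perimeters/island counts are preserved). So its area = 338.02 mm². Layer 2 (z = 0.56): the cube is present — its section is the full 13×17.5 rectangle (area 227.50 mm²); the sphere at (1, 3.5) does not reach this height (|z−center|=13.440 > r=10.5); the cube at (14, -3.5) is not intersected at this z (z outside [5, 10]); the cylinder at (2.5, 14) does not reach this height (z outside [6.5, 9.5]); Combining (union): only the 13×17.5 cube is present, so the union is just that shape — area = 227.50 mm²; (whole slice rotated 85° about Z — lengths, areas and connectivity unchanged). So its area = 227.50 mm². Layer 55 is larger (338.02 vs 227.50 mm²).

layer 55 (z = 15.4 mm)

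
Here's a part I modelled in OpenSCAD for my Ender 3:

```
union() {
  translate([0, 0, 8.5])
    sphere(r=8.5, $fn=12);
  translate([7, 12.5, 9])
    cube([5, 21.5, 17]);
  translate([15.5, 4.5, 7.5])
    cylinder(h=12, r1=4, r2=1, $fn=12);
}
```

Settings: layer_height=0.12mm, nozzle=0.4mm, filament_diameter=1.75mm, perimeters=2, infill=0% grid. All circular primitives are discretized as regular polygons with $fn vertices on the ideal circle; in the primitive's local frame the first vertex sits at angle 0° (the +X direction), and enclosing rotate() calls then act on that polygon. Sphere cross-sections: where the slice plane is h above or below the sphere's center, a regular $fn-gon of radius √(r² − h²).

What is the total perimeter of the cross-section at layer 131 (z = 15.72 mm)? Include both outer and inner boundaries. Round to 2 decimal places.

92.95 mm

At z = 15.72 mm: the sphere: section is a regular 12-gon, circumradius = √(r²−h²) = √(8.5²−7.22²) = 4.486 (perimeter = 2·12·4.486·sin(180°/12) = 27.86 mm); the cube at (7, 12.5) is present — its section is the full 5×21.5 rectangle (perimeter 53.00 mm); the cone at (15.5, 4.5): at t=0.685 of its height the radius interpolates to r₁+(r₂−r₁)t = 1.945, giving a regular 12-gon of that circumradius (perimeter = 2·12·1.945·sin(180°/12) = 12.08 mm); Combining (union): the 3 present regions are separate (no shared area or edge), so areas and boundary lengths simply add and each stays a separate island — boundary = 92.95 mm. Overall, the cross-section has 3 separate islands. Total boundary length (outer) = 92.95 mm.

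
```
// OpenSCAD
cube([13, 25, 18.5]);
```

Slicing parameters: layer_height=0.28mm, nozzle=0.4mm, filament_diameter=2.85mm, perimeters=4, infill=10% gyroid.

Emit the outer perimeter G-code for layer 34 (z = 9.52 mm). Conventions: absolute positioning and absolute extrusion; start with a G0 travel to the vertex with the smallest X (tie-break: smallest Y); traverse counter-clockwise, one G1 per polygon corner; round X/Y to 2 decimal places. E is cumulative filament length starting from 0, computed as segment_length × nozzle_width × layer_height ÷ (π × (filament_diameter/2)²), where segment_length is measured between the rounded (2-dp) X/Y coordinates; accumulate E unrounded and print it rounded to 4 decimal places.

At z = 9.52 mm: the cube is present — its section is the full 13×25 rectangle. The outline is a single polygon with 4 vertices. Extrusion per mm of travel: 0.4 × 0.28 / (π × 1.425²) = 0.017557. Accumulating E over each segment gives final E = 1.3343.

G0 X0.00 Y0.00 Z9.52
G1 X13.00 Y0.00 E0.2282
G1 X13.00 Y25.00 E0.6671
G1 X0.00 Y25.00 E0.8954
G1 X0.00 Y0.00 E1.3343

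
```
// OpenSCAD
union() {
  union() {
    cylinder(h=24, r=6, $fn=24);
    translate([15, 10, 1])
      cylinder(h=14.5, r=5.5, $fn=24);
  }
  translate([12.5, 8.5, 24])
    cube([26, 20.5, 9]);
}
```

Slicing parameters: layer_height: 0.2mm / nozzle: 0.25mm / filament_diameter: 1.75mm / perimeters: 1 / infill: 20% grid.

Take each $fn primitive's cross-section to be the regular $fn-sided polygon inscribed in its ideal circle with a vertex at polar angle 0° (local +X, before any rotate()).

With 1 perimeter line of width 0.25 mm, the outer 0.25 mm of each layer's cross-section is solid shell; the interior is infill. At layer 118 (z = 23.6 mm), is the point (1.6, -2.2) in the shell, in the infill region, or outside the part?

At z = 23.6 mm: the r=6 cylinder gives a regular 24-gon of circumradius 6 (constant along its height); the cylinder at (15, 10) does not reach this height (z outside [1, 15.5]); Taking the union: only the r=6 cylinder is present, so the union is just that shape — 1 connected region; the cube at (12.5, 8.5) is not intersected at this z (z outside [24, 33]); Combining (union): only the result so far is present, so the union is just that shape — 1 connected region. Overall, the cross-section is a single solid region. The nearest boundary edge runs (3.00, -5.20)→(4.24, -4.24); distance from the point to it = 3.23 mm. The point is inside the cross-section and 3.23 mm from the nearest boundary — more than the 0.25 mm shell width (1 × 0.25), so it's in the infill interior.

infill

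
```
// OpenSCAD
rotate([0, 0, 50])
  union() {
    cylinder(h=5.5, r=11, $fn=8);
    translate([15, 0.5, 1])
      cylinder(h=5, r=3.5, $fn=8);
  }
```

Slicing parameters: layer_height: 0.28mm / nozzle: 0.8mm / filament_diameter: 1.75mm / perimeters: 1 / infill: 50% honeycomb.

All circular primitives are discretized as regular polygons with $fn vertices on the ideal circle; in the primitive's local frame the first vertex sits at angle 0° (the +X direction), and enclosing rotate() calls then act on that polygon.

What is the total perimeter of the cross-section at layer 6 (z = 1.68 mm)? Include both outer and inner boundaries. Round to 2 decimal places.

At z = 1.68 mm: the cylinder: section is a regular 8-gon, circumradius r=11 (perimeter = 2·8·11.000·sin(180°/8) = 67.35 mm); the r=3.5 cylinder at (15, 0.5) contributes a regular 8-gon of circumradius 3.5 (perimeter = 2·8·3.500·sin(180°/8) = 21.43 mm); Merging all regions: the 2 present regions are separate (no shared area or edge), so areas and boundary lengths simply add and each stays a separate island — boundary = 88.78 mm; (whole slice rotated 50° about Z — lengths, areas and connectivity unchanged). Overall, the cross-section has 2 separate islands. Total boundary length (outer) = 88.78 mm.

88.78 mm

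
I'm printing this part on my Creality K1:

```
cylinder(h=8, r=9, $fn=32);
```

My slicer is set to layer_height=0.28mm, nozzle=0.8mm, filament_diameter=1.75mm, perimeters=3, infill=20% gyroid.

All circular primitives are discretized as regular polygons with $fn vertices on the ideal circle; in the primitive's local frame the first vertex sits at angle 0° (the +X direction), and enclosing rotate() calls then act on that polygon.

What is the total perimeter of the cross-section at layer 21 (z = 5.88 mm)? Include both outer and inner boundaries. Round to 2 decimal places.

56.46 mm

At z = 5.88 mm: the cylinder: section is a regular 32-gon, circumradius r=9 (perimeter = 2·32·9.000·sin(180°/32) = 56.46 mm). Overall, the cross-section is a single solid region. Total boundary length (outer) = 56.46 mm.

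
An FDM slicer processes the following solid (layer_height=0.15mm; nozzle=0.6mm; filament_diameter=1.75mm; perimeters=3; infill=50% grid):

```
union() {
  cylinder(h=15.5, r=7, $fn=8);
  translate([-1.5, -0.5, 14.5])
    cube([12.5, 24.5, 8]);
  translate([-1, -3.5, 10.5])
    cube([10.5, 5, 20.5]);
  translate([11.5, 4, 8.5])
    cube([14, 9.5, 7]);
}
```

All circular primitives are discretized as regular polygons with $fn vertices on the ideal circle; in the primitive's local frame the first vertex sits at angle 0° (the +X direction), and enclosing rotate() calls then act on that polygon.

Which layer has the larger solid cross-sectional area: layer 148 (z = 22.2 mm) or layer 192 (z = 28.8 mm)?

Layer 148 (z = 22.2): the cylinder does not reach this height (z outside [0, 15.5]); the 12.5×24.5 cube at (-1.5, -0.5) contributes its full rectangle (area 306.25 mm²); the cube at (-1, -3.5) is present — its section is the full 10.5×5 rectangle (area 52.50 mm²); the cube at (11.5, 4) does not reach this height (z outside [8.5, 15.5]); Merging all regions: the regions partially overlap — summed areas 358.75 mm² minus the doubly-counted overlap 21.00 mm² gives 337.75 mm² — area = 337.75 mm². So its area = 337.75 mm². Layer 192 (z = 28.8): the cylinder is not intersected at this z (z outside [0, 15.5]); the cube at (-1.5, -0.5) does not reach this height (z outside [14.5, 22.5]); the 10.5×5 cube at (-1, -3.5) contributes its full rectangle (area 52.50 mm²); the cube at (11.5, 4) is not intersected at this z (z outside [8.5, 15.5]); Combining (union): only the 10.5×5 cube at (-1, -3.5) is present, so the union is just that shape — area = 52.50 mm². So its area = 52.50 mm². Layer 148 is larger (337.75 vs 52.50 mm²).

layer 148 (z = 22.2 mm)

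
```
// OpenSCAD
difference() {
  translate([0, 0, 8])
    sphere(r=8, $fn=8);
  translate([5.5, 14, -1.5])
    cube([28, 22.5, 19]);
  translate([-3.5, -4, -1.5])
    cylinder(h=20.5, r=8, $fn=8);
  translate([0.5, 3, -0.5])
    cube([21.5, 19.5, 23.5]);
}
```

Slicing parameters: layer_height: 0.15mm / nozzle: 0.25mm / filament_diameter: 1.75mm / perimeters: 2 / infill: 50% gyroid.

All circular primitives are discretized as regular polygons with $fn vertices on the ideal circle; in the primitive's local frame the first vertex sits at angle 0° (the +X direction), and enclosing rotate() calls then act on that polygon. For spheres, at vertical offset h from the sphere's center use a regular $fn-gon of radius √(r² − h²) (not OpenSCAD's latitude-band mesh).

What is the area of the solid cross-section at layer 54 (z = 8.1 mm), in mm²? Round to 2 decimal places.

At z = 8.1 mm: the r=8 sphere slices to a regular 8-gon of circumradius 7.999 (√(r²−h²) with h=0.1 from center) (area = (8/2)·7.999²·sin(360°/8) = 180.99 mm²); the cube at (5.5, 14) is present — its section is the full 28×22.5 rectangle (area 630.00 mm²); the r=8 cylinder at (-3.5, -4) contributes a regular 8-gon of circumradius 8 (area = (8/2)·8.000²·sin(360°/8) = 181.02 mm²); the cube at (0.5, 3) (footprint 21.5×19.5) is included at this height (area 419.25 mm²); Subtracting the remaining from the first: starting from the r=8 sphere (180.99 mm²), the 28×22.5 cube at (5.5, 14) misses the remaining region (no effect); the r=8 cylinder at (-3.5, -4) partially overlaps it — only the 101.83 mm² overlap (of its 181.02 mm²) is removed, clipping the outline; the 21.5×19.5 cube at (0.5, 3) partially overlaps it — only the 20.67 mm² overlap (of its 419.25 mm²) is removed, clipping the outline — area = 58.50 mm². Overall, the cross-section is a single solid region. Net area = 58.50 mm².

58.50 mm²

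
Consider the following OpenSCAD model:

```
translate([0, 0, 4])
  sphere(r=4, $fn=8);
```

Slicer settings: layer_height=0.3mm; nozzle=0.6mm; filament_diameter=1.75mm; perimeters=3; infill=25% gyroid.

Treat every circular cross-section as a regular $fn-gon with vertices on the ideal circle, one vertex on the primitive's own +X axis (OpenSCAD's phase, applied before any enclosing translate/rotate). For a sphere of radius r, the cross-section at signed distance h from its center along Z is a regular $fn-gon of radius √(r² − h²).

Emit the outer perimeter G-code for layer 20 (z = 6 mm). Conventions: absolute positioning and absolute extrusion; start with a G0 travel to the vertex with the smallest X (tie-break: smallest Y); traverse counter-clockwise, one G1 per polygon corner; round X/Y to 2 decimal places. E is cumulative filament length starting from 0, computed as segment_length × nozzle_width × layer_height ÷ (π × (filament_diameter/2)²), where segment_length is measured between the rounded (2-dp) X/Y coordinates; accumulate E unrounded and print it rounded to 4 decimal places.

At z = 6 mm: the r=4 sphere contributes a regular 8-gon of circumradius √(4²−2²) = 3.464. The outline is a single polygon with 8 vertices. Extrusion per mm of travel: 0.6 × 0.3 / (π × 0.875²) = 0.074835. Accumulating E over each segment gives final E = 1.5865.

G0 X-3.46 Y0.00 Z6.00
G1 X-2.45 Y-2.45 E0.1983
G1 X0.00 Y-3.46 E0.3966
G1 X2.45 Y-2.45 E0.5949
G1 X3.46 Y0.00 E0.7933
G1 X2.45 Y2.45 E0.9916
G1 X0.00 Y3.46 E1.1899
G1 X-2.45 Y2.45 E1.3882
G1 X-3.46 Y0.00 E1.5865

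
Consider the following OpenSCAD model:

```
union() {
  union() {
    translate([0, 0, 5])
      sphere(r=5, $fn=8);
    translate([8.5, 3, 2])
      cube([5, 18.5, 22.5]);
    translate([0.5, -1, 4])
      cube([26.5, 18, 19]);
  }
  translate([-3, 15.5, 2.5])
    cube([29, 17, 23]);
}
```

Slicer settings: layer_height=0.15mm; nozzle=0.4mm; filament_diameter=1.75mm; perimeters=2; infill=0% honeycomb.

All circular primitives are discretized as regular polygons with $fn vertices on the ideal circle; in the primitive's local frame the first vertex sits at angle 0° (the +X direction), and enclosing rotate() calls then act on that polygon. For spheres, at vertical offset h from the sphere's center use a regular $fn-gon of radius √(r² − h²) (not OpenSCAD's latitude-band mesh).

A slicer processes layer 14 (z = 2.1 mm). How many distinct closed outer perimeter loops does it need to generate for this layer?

2

At z = 2.1 mm: the sphere: section is a regular 8-gon, circumradius = √(r²−h²) = √(5²−2.9²) = 4.073; the cube at (8.5, 3) is present — its section is the full 5×18.5 rectangle; the cube at (0.5, -1) does not reach this height (z outside [4, 23]); Merging all regions: the 2 present regions are separate (no shared area or edge), so areas and boundary lengths simply add and each stays a separate island — 2 connected regions; the cube at (-3, 15.5) does not reach this height (z outside [2.5, 25.5]); Merging all regions: only the result so far is present, so the union is just that shape — 2 connected regions. The result has 2 disconnected regions.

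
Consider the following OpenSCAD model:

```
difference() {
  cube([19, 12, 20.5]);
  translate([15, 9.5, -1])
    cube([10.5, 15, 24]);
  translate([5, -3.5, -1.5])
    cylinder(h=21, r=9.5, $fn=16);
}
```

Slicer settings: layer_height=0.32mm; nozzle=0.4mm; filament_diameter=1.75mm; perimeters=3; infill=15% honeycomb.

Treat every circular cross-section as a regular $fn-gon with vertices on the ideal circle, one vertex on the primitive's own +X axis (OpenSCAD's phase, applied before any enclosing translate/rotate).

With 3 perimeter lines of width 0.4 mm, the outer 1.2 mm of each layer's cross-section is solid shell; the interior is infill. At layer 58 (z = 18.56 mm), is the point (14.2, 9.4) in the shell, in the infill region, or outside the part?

shell

At z = 18.56 mm: the cube (footprint 19×12) is included at this height; the 10.5×15 cube at (15, 9.5) contributes its full rectangle; the r=9.5 cylinder at (5, -3.5) contributes a regular 16-gon of circumradius 9.5; Taking the first minus the rest: starting from the 19×12 cube, the 10.5×15 cube at (15, 9.5) partially overlaps it — only the 10.00 mm² overlap (of its 157.50 mm²) is removed, clipping the outline; the r=9.5 cylinder at (5, -3.5) partially overlaps it — only the 64.12 mm² overlap (of its 276.30 mm²) is removed, clipping the outline — 1 connected region. Overall, the cross-section is a single solid region. The nearest boundary edge runs (15.00, 12.00)→(15.00, 9.50); distance from the point to it = 0.81 mm. The point is inside the cross-section, 0.81 mm from the nearest boundary — within the 1.2 mm shell band (3 × 0.4).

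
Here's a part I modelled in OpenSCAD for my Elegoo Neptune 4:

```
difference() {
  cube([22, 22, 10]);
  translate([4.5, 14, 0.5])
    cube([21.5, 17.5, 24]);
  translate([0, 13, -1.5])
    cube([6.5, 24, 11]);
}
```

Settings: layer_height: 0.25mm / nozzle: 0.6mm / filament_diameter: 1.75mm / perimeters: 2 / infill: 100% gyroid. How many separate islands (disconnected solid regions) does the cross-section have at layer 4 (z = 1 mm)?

1

At z = 1 mm: the cube is present — its section is the full 22×22 rectangle; the 21.5×17.5 cube at (4.5, 14) contributes its full rectangle; the 6.5×24 cube at (0, 13) contributes its full rectangle; Taking the first minus the rest: starting from the 22×22 cube, the 21.5×17.5 cube at (4.5, 14) partially overlaps it — only the 140.00 mm² overlap (of its 376.25 mm²) is removed, clipping the outline; the 6.5×24 cube at (0, 13) partially overlaps it — only the 42.50 mm² overlap (of its 156.00 mm²) is removed, clipping the outline — 1 connected region. Overall, the cross-section is a single solid region. Island count = 1.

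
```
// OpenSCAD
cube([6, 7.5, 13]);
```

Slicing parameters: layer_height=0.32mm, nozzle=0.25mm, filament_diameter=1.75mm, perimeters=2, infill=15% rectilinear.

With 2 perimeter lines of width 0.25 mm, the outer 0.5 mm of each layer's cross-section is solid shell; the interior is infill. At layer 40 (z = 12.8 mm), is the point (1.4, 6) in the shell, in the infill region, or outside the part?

infill

At z = 12.8 mm: the cube is present — its section is the full 6×7.5 rectangle. Overall, the cross-section is a single solid region. The nearest boundary edge runs (0.00, 7.50)→(0.00, 0.00); distance from the point to it = 1.40 mm. The point is inside the cross-section and 1.40 mm from the nearest boundary — more than the 0.5 mm shell width (2 × 0.25), so it's in the infill interior.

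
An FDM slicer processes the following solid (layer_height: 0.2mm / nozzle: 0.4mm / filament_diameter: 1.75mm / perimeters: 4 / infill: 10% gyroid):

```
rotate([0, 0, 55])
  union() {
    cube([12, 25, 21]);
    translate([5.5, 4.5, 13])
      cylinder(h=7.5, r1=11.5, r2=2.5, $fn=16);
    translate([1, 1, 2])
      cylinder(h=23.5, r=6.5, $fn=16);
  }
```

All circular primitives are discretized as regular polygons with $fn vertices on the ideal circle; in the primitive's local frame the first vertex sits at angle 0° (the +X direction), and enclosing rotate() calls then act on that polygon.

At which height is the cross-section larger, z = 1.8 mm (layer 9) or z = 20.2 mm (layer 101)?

Layer 9 (z = 1.8): the cube is present — its section is the full 12×25 rectangle (area 300.00 mm²); the cone at (5.5, 4.5) is not intersected at this z (z outside [13, 20.5]); the cylinder at (1, 1) does not reach this height (z outside [2, 25.5]); Taking the union: only the 12×25 cube is present, so the union is just that shape — area = 300.00 mm²; (rotated 55° about Z; rotation is an isometry so areas/perimeters/island counts are preserved). So its area = 300.00 mm². Layer 101 (z = 20.2): the 12×25 cube contributes its full rectangle (area 300.00 mm²); the cone at (5.5, 4.5): at t=0.960 of its height the radius interpolates to r₁+(r₂−r₁)t = 2.860, giving a regular 16-gon of that circumradius (area = (16/2)·2.860²·sin(360°/16) = 25.04 mm²); the r=6.5 cylinder at (1, 1) gives a regular 16-gon of circumradius 6.5 (constant along its height) (area = (16/2)·6.500²·sin(360°/16) = 129.35 mm²); Combining (union): the regions partially overlap — summed areas 454.39 mm² minus the doubly-counted overlap 71.18 mm² gives 383.21 mm² — area = 383.21 mm²; (whole slice rotated 55° about Z — lengths, areas and connectivity unchanged). So its area = 383.21 mm². Layer 101 is larger (383.21 vs 300.00 mm²).

layer 101 (z = 20.2 mm)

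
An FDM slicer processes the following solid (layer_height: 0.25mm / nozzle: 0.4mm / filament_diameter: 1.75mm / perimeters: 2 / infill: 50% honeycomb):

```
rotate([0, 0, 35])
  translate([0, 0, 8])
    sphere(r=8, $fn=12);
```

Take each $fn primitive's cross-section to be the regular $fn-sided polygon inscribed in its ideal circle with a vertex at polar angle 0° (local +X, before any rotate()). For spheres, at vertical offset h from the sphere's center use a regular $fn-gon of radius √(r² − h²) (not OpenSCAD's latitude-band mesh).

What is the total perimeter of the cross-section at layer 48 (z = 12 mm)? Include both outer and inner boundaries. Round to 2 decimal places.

43.04 mm

At z = 12 mm: the r=8 sphere contributes a regular 12-gon of circumradius √(8²−4²) = 6.928 (perimeter = 2·12·6.928·sin(180°/12) = 43.04 mm); (whole slice rotated 35° about Z — lengths, areas and connectivity unchanged). Overall, the cross-section is a single solid region. Total boundary length (outer) = 43.04 mm.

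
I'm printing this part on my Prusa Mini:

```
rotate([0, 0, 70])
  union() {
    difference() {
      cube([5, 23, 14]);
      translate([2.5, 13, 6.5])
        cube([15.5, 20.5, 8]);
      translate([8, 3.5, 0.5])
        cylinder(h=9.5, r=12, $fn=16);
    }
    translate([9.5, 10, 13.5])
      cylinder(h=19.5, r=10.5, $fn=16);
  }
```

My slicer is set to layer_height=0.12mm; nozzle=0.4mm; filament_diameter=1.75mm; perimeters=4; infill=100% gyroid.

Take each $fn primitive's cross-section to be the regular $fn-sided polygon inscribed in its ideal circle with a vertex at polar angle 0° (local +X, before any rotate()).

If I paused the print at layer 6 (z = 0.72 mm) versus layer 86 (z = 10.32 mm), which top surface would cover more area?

Layer 6 (z = 0.72): the cube (footprint 5×23) is included at this height (area 115.00 mm²); the cube at (2.5, 13) is absent (z outside [6.5, 14.5]); the cylinder at (8, 3.5): section is a regular 16-gon, circumradius r=12 (area = (16/2)·12.000²·sin(360°/16) = 440.85 mm²); Taking the first minus the rest: starting from the 5×23 cube (115.00 mm²), the r=12 cylinder at (8, 3.5) partially overlaps it — only the 69.31 mm² overlap (of its 440.85 mm²) is removed, clipping the outline — area = 45.69 mm²; the cylinder at (9.5, 10) is not intersected at this z (z outside [13.5, 33]); Combining (union): only the result so far is present, so the union is just that shape — area = 45.69 mm²; (whole slice rotated 70° about Z — lengths, areas and connectivity unchanged). So its area = 45.69 mm². Layer 86 (z = 10.32): the cube is present — its section is the full 5×23 rectangle (area 115.00 mm²); the cube at (2.5, 13) (footprint 15.5×20.5) is included at this height (area 317.75 mm²); the cylinder at (8, 3.5) is absent (z outside [0.5, 10]); After the difference (first − rest): starting from the 5×23 cube (115.00 mm²), the 15.5×20.5 cube at (2.5, 13) partially overlaps it — only the 25.00 mm² overlap (of its 317.75 mm²) is removed, clipping the outline — area = 90.00 mm²; the cylinder at (9.5, 10) is not intersected at this z (z outside [13.5, 33]); Taking the union: only the result so far is present, so the union is just that shape — area = 90.00 mm²; (rotated 70° about Z; rotation is an isometry so areas/perimeters/island counts are preserved). So its area = 90.00 mm². Layer 86 is larger (90.00 vs 45.69 mm²).

layer 86 (z = 10.32 mm)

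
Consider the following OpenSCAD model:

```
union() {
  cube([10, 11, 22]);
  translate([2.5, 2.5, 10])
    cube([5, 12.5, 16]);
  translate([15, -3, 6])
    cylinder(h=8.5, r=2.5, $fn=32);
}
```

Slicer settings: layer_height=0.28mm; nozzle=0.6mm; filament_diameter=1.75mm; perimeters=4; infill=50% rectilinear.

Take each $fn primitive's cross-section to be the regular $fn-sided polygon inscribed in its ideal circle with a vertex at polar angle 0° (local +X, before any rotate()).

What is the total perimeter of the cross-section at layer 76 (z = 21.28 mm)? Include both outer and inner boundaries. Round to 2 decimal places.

50.00 mm

At z = 21.28 mm: the cube (footprint 10×11) is included at this height (perimeter 42.00 mm); the 5×12.5 cube at (2.5, 2.5) contributes its full rectangle (perimeter 35.00 mm); the cylinder at (15, -3) is not intersected at this z (z outside [6, 14.5]); Taking the union: the regions partially overlap (shared area 42.50 mm²), so the edge portions inside another operand are dropped and the merged outline is re-measured after clipping — boundary = 50.00 mm. Overall, the cross-section is a single solid region. Total boundary length (outer) = 50.00 mm.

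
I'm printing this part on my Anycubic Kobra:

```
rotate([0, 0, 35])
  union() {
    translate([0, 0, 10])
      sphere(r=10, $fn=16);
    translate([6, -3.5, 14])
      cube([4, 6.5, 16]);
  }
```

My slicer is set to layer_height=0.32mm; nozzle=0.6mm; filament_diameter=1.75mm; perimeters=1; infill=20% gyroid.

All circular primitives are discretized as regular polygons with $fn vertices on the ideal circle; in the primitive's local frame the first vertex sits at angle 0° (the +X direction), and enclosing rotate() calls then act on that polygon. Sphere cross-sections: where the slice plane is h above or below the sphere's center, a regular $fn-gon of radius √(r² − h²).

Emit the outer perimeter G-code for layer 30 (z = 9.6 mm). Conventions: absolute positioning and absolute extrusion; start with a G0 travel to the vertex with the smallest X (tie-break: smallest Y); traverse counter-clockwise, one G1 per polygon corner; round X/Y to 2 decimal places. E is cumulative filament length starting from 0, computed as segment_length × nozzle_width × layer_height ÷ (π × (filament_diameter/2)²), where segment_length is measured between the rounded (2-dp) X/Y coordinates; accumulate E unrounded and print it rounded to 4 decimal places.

G0 X-9.84 Y1.74 Z9.60
G1 X-9.76 Y-2.16 E0.3114
G1 X-8.18 Y-5.73 E0.6230
G1 X-5.37 Y-8.43 E0.9341
G1 X-1.74 Y-9.84 E1.2449
G1 X2.16 Y-9.76 E1.5563
G1 X5.73 Y-8.18 E1.8680
G1 X8.43 Y-5.37 E2.1790
G1 X9.84 Y-1.74 E2.4899
G1 X9.76 Y2.16 E2.8013
G1 X8.18 Y5.73 E3.1129
G1 X5.37 Y8.43 E3.4240
G1 X1.74 Y9.84 E3.7348
G1 X-2.16 Y9.76 E4.0462
G1 X-5.73 Y8.18 E4.3578
G1 X-8.43 Y5.37 E4.6689
G1 X-9.84 Y1.74 E4.9798

At z = 9.6 mm: the r=10 sphere slices to a regular 16-gon of circumradius 9.992 (√(r²−h²) with h=0.4 from center); the cube at (6, -3.5) does not reach this height (z outside [14, 30]); Merging all regions: only the r=10 sphere is present, so the union is just that shape — 1 connected region; (whole slice rotated 35° about Z — lengths, areas and connectivity unchanged). The outline is a single polygon with 16 vertices. Extrusion per mm of travel: 0.6 × 0.32 / (π × 0.875²) = 0.079824. Accumulating E over each segment gives final E = 4.9798.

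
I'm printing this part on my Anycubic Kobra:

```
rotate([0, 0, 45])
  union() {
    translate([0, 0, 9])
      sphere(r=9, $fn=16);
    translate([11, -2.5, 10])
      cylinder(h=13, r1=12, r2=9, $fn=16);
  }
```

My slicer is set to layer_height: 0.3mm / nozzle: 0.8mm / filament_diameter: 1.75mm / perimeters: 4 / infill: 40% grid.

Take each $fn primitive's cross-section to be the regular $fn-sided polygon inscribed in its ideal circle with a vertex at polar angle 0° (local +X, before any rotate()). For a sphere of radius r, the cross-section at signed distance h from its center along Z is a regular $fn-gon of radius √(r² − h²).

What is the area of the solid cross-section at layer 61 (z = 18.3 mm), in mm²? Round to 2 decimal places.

311.35 mm²

At z = 18.3 mm: the sphere does not reach this height (|z−center|=9.300 > r=9); the cone at (11, -2.5): at t=0.638 of its height the radius interpolates to r₁+(r₂−r₁)t = 10.085, giving a regular 16-gon of that circumradius (area = (16/2)·10.085²·sin(360°/16) = 311.35 mm²); Merging all regions: only the cone at (11, -2.5) is present, so the union is just that shape — area = 311.35 mm²; (whole slice rotated 45° about Z — lengths, areas and connectivity unchanged). Overall, the cross-section is a single solid region. Net area = 311.35 mm².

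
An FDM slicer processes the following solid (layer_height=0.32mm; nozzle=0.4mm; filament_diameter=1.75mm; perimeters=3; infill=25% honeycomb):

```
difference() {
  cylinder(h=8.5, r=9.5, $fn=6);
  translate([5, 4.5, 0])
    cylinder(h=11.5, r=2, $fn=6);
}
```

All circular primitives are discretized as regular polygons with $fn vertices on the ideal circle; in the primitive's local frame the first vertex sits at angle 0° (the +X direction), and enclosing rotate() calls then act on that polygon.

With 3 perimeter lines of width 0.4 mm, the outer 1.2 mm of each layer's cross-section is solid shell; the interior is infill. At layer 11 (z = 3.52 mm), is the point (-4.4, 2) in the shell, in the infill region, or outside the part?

infill

At z = 3.52 mm: the r=9.5 cylinder contributes a regular 6-gon of circumradius 9.5; the r=2 cylinder at (5, 4.5) contributes a regular 6-gon of circumradius 2; Subtracting the remaining from the first: starting from the r=9.5 cylinder, the r=2 cylinder at (5, 4.5) partially overlaps it — only the 10.22 mm² overlap (of its 10.39 mm²) is removed, clipping the outline — 1 connected region. Overall, the cross-section is a single solid region. The nearest boundary edge runs (-9.50, 0.00)→(-4.75, 8.23); distance from the point to it = 3.42 mm. The point is inside the cross-section and 3.42 mm from the nearest boundary — more than the 1.2 mm shell width (3 × 0.4), so it's in the infill interior.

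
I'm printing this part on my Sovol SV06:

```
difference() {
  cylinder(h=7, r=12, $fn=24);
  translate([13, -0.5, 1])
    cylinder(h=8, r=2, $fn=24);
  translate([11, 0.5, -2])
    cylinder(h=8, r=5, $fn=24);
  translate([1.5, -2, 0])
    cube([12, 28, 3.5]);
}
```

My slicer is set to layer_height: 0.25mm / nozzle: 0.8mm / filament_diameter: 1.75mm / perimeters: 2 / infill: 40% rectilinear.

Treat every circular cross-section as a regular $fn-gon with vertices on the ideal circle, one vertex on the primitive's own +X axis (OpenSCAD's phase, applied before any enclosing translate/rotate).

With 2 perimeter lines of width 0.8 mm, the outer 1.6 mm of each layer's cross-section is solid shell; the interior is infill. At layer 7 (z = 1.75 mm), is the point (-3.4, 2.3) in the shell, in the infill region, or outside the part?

infill

At z = 1.75 mm: the r=12 cylinder contributes a regular 24-gon of circumradius 12; the r=2 cylinder at (13, -0.5) contributes a regular 24-gon of circumradius 2; the r=5 cylinder at (11, 0.5) contributes a regular 24-gon of circumradius 5; the cube at (1.5, -2) (footprint 12×28) is included at this height; Taking the first minus the rest: starting from the r=12 cylinder, the r=2 cylinder at (13, -0.5) partially overlaps it — only the 2.02 mm² overlap (of its 12.42 mm²) is removed, clipping the outline; the r=5 cylinder at (11, 0.5) partially overlaps it — only the 42.40 mm² overlap (of its 77.65 mm²) is removed, clipping the outline; the 12×28 cube at (1.5, -2) partially overlaps it — only the 78.95 mm² overlap (of its 336.00 mm²) is removed, clipping the outline — 1 connected region. Overall, the cross-section is a single solid region. The nearest boundary edge runs (1.50, 11.80)→(1.50, -2.00); distance from the point to it = 4.90 mm. The point is inside the cross-section and 4.90 mm from the nearest boundary — more than the 1.6 mm shell width (2 × 0.8), so it's in the infill interior.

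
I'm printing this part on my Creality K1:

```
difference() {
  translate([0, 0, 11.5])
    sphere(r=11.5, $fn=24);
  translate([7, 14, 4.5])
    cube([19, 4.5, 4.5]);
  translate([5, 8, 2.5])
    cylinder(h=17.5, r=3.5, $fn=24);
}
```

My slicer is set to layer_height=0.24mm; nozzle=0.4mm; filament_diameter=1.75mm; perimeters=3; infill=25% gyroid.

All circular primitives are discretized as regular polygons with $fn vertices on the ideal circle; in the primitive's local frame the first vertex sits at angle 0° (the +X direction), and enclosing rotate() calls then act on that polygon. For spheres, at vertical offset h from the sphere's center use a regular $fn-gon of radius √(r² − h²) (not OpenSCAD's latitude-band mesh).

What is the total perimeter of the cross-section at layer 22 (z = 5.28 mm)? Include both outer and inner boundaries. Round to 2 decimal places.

At z = 5.28 mm: the sphere: section is a regular 24-gon, circumradius = √(r²−h²) = √(11.5²−6.22²) = 9.673 (perimeter = 2·24·9.673·sin(180°/24) = 60.60 mm); the cube at (7, 14) (footprint 19×4.5) is included at this height (perimeter 47.00 mm); the r=3.5 cylinder at (5, 8) contributes a regular 24-gon of circumradius 3.5 (perimeter = 2·24·3.500·sin(180°/24) = 21.93 mm); Taking the first minus the rest: starting from the r=11.5 sphere, the 19×4.5 cube at (7, 14) misses the remaining region (no effect); the r=3.5 cylinder at (5, 8) partially overlaps it — only the 18.83 mm² overlap (of its 38.05 mm²) is removed, clipping the outline — boundary = 63.54 mm. Overall, the cross-section is a single solid region. Total boundary length (outer) = 63.54 mm.

63.54 mm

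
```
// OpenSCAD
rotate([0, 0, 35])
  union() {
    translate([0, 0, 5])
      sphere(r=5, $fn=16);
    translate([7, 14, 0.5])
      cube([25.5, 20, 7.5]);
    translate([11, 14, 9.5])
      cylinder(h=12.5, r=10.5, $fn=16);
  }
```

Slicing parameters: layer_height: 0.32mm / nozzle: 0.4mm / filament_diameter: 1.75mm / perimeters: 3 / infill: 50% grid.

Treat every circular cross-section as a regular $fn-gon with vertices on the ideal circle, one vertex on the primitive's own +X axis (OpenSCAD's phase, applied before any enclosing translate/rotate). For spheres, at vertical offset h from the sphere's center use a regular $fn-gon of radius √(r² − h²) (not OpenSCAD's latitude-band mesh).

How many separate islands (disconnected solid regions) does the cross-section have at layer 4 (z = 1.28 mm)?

At z = 1.28 mm: the r=5 sphere contributes a regular 16-gon of circumradius √(5²−3.72²) = 3.341; the cube at (7, 14) is present — its section is the full 25.5×20 rectangle; the cylinder at (11, 14) is not intersected at this z (z outside [9.5, 22]); Combining (union): the 2 present regions are separate (no shared area or edge), so areas and boundary lengths simply add and each stays a separate island — 2 connected regions; (rotated 35° about Z; rotation is an isometry so areas/perimeters/island counts are preserved). Overall, the cross-section has 2 separate islands. Island count = 2.

2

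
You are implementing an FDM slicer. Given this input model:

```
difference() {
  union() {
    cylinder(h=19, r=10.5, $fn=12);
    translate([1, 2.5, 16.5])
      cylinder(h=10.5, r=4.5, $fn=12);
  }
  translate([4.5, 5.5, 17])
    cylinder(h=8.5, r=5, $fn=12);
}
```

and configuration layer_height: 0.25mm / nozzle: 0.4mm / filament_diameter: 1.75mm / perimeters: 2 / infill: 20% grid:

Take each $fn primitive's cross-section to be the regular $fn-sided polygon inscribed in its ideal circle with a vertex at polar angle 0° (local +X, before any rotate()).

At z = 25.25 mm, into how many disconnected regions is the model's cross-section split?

At z = 25.25 mm: the cylinder does not reach this height (z outside [0, 19]); the r=4.5 cylinder at (1, 2.5) gives a regular 12-gon of circumradius 4.5 (constant along its height); Taking the union: only the r=4.5 cylinder at (1, 2.5) is present, so the union is just that shape — 1 connected region; the r=5 cylinder at (4.5, 5.5) gives a regular 12-gon of circumradius 5 (constant along its height); After the difference (first − rest): starting from that combined region, the r=5 cylinder at (4.5, 5.5) partially overlaps it — only the 26.65 mm² overlap (of its 75.00 mm²) is removed, clipping the outline — 1 connected region. The result has 1 disconnected region.

1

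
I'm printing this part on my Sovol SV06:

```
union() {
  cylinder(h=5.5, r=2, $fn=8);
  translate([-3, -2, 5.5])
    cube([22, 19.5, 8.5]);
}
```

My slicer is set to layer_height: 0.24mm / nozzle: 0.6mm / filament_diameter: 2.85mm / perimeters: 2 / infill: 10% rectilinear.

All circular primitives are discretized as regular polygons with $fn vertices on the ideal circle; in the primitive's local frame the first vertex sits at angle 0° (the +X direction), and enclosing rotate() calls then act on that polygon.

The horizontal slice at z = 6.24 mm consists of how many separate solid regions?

1

At z = 6.24 mm: the cylinder does not reach this height (z outside [0, 5.5]); the 22×19.5 cube at (-3, -2) contributes its full rectangle; Merging all regions: only the 22×19.5 cube at (-3, -2) is present, so the union is just that shape — 1 connected region. The result has 1 disconnected region.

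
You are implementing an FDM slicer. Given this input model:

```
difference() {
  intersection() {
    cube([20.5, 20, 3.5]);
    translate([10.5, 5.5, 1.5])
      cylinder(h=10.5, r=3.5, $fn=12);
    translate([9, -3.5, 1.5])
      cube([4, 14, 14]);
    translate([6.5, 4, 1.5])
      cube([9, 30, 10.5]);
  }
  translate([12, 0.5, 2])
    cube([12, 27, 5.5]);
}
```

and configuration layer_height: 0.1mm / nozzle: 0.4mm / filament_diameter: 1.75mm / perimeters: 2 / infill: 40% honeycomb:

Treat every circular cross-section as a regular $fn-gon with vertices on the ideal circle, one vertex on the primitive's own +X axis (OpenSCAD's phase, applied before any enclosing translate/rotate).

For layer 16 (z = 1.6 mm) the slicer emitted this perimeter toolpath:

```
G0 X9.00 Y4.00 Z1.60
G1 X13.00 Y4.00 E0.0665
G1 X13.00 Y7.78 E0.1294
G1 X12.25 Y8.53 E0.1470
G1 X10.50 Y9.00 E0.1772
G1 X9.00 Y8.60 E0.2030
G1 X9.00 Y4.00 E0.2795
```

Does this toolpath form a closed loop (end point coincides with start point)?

Start point (G0): (9.00, 4.00). End point (last G1): the path returns to the start — closed.

yes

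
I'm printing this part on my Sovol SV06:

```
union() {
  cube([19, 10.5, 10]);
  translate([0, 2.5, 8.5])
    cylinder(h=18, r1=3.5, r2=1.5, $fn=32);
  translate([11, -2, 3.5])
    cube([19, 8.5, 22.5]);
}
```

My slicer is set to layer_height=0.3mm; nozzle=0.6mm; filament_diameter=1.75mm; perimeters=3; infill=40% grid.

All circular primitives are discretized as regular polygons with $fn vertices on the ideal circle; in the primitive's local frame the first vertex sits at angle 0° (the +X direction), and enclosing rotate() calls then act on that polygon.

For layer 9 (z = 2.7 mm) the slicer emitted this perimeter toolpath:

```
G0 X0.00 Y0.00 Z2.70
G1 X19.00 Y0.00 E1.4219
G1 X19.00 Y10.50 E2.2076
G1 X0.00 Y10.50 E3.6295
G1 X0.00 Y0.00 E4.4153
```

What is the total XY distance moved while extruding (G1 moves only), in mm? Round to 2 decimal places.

Sum the Euclidean lengths of each G1 segment: total = 59.00 mm.

59.00 mm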